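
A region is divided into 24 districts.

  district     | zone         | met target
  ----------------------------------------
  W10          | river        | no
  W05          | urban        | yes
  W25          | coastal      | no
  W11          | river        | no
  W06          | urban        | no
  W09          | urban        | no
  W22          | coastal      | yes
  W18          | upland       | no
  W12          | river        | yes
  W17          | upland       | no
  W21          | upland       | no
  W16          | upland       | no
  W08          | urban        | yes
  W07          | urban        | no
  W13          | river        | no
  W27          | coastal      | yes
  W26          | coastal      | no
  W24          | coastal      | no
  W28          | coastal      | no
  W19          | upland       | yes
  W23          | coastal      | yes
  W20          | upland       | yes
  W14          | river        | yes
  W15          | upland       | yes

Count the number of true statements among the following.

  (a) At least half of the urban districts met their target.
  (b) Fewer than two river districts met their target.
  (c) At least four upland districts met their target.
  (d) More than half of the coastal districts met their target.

(a) urban: |A| = 5, |A ∩ B| = 2; needs |A ∩ B| ≥ |A ∖ B| — false.
(b) river: |A| = 5, |A ∩ B| = 2; needs |A ∩ B| < 2 — false.
(c) upland: |A| = 7, |A ∩ B| = 3; needs |A ∩ B| ≥ 4 — false.
(d) coastal: |A| = 7, |A ∩ B| = 3; needs |A ∩ B| > |A ∖ B| — false.

0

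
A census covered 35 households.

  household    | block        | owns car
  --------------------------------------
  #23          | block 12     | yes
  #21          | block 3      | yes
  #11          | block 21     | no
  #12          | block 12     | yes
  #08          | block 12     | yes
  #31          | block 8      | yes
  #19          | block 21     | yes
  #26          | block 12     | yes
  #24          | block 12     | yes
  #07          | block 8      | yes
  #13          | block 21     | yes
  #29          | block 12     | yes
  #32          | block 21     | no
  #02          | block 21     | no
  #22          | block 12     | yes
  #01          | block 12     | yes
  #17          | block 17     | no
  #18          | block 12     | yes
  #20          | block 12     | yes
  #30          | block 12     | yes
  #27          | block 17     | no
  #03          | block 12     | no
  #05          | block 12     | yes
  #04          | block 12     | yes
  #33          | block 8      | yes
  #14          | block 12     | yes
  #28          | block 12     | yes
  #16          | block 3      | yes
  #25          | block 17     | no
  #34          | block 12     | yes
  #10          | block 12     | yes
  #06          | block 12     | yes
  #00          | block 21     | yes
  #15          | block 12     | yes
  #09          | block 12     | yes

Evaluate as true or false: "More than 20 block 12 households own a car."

Truth condition: |A ∩ B| > 20.
|A| = 21, |A ∩ B| = 20, |A ∖ B| = 1.
|A ∩ B| = 20, so the statement is false.

False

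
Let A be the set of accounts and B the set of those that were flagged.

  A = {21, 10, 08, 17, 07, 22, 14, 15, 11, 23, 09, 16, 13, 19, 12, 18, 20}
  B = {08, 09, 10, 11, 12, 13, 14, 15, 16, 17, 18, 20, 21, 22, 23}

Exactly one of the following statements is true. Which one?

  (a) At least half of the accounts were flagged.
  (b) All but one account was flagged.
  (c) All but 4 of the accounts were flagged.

(a)

|A| = 17, |A ∩ B| = 15, |A ∖ B| = 2.
(a) requires |A ∩ B| ≥ |A ∖ B|: true.
(b) requires |A ∖ B| = 1: false.
(c) requires |A ∖ B| = 4: false.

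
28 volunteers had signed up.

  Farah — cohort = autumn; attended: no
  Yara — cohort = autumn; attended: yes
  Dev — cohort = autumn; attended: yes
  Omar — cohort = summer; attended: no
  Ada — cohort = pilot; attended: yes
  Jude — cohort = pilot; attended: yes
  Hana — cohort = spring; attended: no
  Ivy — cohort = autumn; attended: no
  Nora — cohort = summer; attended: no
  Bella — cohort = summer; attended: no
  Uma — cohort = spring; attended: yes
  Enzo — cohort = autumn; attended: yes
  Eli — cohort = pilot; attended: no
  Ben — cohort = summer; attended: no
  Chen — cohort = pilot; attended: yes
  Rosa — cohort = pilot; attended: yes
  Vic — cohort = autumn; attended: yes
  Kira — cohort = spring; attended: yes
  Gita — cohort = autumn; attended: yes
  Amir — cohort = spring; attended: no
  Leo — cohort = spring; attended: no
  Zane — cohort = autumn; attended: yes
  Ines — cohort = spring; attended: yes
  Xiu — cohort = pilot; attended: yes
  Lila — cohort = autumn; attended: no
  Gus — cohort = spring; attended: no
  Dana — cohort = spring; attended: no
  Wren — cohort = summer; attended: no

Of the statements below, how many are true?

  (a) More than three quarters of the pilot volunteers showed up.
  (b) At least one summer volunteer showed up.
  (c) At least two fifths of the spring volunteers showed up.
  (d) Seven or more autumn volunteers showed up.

(a) pilot: |A| = 6, |A ∩ B| = 5; needs |A ∩ B| / |A| > 3/4 — true.
(b) summer: |A| = 5, |A ∩ B| = 0; needs A ∩ B ≠ ∅ (|A ∩ B| ≥ 1) — false.
(c) spring: |A| = 8, |A ∩ B| = 3; needs |A ∩ B| / |A| ≥ 2/5 — false.
(d) autumn: |A| = 9, |A ∩ B| = 6; needs |A ∩ B| ≥ 7 — false.

1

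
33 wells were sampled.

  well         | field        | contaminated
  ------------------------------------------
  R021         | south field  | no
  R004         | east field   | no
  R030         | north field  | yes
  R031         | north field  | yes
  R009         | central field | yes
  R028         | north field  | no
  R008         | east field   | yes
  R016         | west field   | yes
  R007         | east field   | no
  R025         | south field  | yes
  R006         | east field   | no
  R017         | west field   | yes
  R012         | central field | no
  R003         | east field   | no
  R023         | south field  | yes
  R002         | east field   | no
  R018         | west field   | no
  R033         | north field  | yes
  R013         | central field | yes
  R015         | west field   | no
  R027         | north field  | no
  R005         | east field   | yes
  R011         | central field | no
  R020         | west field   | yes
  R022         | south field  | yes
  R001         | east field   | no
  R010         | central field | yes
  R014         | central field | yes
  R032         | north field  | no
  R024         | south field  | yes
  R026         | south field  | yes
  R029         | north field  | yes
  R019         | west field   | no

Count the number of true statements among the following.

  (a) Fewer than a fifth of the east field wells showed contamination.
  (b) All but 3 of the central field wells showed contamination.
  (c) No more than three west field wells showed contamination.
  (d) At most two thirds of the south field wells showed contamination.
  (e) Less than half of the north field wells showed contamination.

(a) east field: |A| = 8, |A ∩ B| = 2; needs |A ∩ B| / |A| < 1/5 — false.
(b) central field: |A| = 6, |A ∩ B| = 4; needs |A ∖ B| = 3 — false.
(c) west field: |A| = 6, |A ∩ B| = 3; needs |A ∩ B| ≤ 3 — true.
(d) south field: |A| = 6, |A ∩ B| = 5; needs |A ∩ B| / |A| ≤ 2/3 — false.
(e) north field: |A| = 7, |A ∩ B| = 4; needs |A ∩ B| < |A ∖ B| — false.

1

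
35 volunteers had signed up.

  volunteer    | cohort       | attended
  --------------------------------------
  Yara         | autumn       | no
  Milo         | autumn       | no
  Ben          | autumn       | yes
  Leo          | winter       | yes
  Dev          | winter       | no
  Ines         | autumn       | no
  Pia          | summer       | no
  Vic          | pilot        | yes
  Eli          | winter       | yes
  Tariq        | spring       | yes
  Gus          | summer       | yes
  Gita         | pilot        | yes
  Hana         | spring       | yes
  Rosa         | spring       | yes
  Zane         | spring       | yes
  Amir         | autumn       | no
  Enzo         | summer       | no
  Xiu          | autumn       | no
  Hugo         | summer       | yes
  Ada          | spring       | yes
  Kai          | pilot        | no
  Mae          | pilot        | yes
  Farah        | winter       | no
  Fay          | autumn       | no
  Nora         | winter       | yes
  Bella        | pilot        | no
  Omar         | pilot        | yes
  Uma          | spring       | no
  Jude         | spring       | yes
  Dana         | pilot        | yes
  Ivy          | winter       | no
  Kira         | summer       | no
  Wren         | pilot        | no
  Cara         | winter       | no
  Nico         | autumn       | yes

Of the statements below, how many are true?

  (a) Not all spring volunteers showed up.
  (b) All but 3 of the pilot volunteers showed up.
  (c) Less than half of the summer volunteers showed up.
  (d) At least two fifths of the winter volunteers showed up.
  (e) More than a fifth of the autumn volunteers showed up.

5

(a) spring: |A| = 7, |A ∩ B| = 6; needs A ⊄ B (|A ∖ B| ≥ 1) — true.
(b) pilot: |A| = 8, |A ∩ B| = 5; needs |A ∖ B| = 3 — true.
(c) summer: |A| = 5, |A ∩ B| = 2; needs |A ∩ B| < |A ∖ B| — true.
(d) winter: |A| = 7, |A ∩ B| = 3; needs |A ∩ B| / |A| ≥ 2/5 — true.
(e) autumn: |A| = 8, |A ∩ B| = 2; needs |A ∩ B| / |A| > 1/5 — true.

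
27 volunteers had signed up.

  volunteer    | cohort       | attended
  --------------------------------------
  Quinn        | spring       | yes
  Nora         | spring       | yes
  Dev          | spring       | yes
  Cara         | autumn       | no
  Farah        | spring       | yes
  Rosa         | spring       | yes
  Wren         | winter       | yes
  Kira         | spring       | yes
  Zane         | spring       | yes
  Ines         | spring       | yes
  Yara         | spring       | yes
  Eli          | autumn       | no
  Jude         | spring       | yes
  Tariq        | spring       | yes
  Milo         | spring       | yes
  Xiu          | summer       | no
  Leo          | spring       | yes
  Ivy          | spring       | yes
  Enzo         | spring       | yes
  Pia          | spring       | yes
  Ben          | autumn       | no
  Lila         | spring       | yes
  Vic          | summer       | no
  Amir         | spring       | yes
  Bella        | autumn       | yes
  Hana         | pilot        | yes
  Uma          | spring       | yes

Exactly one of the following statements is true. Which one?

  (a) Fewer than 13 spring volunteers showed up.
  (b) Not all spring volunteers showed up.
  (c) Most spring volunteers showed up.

|A| = 19, |A ∩ B| = 19, |A ∖ B| = 0.
(a) requires |A ∩ B| < 13: false.
(b) requires A ⊄ B (|A ∖ B| ≥ 1): false.
(c) requires |A ∩ B| > |A ∖ B|: true.

(c)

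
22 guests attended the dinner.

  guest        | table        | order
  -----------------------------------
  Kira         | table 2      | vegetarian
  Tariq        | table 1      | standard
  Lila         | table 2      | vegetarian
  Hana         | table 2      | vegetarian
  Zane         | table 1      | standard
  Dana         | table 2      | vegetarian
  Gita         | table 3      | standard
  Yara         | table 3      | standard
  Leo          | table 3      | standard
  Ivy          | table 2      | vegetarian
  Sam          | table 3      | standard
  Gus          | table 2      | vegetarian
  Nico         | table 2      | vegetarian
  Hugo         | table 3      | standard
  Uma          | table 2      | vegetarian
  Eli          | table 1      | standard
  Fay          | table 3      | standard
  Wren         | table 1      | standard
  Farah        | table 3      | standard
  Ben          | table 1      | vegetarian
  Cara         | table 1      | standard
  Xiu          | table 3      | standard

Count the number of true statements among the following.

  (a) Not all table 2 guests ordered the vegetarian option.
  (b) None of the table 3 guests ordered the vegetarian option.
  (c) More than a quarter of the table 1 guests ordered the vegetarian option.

1

(a) table 2: |A| = 8, |A ∩ B| = 8; needs A ⊄ B (|A ∖ B| ≥ 1) — false.
(b) table 3: |A| = 8, |A ∩ B| = 0; needs A ∩ B = ∅ (|A ∩ B| = 0) — true.
(c) table 1: |A| = 6, |A ∩ B| = 1; needs |A ∩ B| / |A| > 1/4 — false.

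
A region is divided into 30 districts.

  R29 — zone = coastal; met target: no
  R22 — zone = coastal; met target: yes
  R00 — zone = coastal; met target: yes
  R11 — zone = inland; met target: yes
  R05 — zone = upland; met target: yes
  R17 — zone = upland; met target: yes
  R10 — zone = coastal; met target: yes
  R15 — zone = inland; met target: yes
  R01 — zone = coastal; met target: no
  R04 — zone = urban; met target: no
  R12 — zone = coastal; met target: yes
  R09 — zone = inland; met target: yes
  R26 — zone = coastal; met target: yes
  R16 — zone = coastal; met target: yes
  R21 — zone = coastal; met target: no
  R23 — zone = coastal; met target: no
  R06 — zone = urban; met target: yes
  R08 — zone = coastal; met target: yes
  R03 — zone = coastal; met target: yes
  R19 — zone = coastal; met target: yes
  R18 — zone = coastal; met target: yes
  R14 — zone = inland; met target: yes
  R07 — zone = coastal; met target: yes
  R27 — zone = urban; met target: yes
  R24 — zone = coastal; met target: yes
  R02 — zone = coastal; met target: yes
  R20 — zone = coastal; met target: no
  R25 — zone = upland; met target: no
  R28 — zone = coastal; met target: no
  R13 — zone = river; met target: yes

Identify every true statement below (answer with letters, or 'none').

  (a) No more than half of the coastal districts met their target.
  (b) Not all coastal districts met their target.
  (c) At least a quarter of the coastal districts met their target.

(b), (c)

|A| = 19, |A ∩ B| = 13, |A ∖ B| = 6.
(a) |A ∩ B| ≤ |A ∖ B|: fails.
(b) A ⊄ B (|A ∖ B| ≥ 1): holds.
(c) |A ∩ B| / |A| ≥ 1/4: holds.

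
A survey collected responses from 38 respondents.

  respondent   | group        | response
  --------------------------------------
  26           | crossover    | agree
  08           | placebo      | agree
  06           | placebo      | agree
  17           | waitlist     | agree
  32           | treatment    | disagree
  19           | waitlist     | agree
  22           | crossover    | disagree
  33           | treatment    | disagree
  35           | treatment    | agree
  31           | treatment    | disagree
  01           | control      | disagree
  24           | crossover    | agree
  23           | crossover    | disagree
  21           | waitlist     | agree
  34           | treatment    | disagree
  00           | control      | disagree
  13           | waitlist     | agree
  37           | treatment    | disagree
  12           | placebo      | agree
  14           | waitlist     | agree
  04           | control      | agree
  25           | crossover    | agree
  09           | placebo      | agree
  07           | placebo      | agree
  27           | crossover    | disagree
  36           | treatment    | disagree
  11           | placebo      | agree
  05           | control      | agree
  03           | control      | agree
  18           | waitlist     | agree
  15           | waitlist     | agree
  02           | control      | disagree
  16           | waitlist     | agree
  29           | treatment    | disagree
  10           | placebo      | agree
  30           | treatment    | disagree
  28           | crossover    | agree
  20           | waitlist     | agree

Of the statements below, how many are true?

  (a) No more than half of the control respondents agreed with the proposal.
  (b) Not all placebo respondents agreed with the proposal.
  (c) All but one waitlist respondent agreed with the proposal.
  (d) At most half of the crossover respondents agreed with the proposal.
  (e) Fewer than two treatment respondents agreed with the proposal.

(a) control: |A| = 6, |A ∩ B| = 3; needs |A ∩ B| ≤ |A ∖ B| — true.
(b) placebo: |A| = 7, |A ∩ B| = 7; needs A ⊄ B (|A ∖ B| ≥ 1) — false.
(c) waitlist: |A| = 9, |A ∩ B| = 9; needs |A ∖ B| = 1 — false.
(d) crossover: |A| = 7, |A ∩ B| = 4; needs |A ∩ B| ≤ |A ∖ B| — false.
(e) treatment: |A| = 9, |A ∩ B| = 1; needs |A ∩ B| < 2 — true.

2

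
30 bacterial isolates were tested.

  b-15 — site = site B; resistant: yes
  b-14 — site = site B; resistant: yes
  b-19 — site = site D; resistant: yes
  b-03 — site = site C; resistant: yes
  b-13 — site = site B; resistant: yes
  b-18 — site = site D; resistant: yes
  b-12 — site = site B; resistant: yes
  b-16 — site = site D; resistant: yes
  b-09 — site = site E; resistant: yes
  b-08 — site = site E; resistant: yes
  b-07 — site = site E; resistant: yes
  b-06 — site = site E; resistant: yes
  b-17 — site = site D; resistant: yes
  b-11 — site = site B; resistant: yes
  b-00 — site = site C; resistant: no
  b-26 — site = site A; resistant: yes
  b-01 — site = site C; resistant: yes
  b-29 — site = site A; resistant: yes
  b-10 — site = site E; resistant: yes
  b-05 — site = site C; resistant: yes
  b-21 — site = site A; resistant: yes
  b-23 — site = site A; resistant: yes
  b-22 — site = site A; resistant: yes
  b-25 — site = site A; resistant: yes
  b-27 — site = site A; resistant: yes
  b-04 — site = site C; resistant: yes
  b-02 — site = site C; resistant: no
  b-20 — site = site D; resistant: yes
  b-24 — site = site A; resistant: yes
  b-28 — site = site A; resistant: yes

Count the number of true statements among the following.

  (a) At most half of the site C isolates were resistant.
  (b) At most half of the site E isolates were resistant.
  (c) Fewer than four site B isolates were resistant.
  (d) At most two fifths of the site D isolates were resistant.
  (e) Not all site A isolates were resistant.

0

(a) site C: |A| = 6, |A ∩ B| = 4; needs |A ∩ B| ≤ |A ∖ B| — false.
(b) site E: |A| = 5, |A ∩ B| = 5; needs |A ∩ B| ≤ |A ∖ B| — false.
(c) site B: |A| = 5, |A ∩ B| = 5; needs |A ∩ B| < 4 — false.
(d) site D: |A| = 5, |A ∩ B| = 5; needs |A ∩ B| / |A| ≤ 2/5 — false.
(e) site A: |A| = 9, |A ∩ B| = 9; needs A ⊄ B (|A ∖ B| ≥ 1) — false.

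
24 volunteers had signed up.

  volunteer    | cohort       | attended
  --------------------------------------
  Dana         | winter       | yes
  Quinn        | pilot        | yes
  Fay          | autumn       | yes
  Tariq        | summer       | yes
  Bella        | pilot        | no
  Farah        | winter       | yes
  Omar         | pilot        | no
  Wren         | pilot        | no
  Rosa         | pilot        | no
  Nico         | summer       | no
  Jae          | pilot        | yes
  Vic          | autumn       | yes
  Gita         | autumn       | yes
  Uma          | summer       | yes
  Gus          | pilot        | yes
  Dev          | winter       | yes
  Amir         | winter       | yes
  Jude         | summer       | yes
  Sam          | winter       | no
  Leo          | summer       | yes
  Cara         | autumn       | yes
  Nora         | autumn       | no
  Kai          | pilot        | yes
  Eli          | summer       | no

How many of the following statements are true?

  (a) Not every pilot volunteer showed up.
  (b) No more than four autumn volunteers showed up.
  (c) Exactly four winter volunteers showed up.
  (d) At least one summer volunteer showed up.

(a) pilot: |A| = 8, |A ∩ B| = 4; needs A ⊄ B (|A ∖ B| ≥ 1) — true.
(b) autumn: |A| = 5, |A ∩ B| = 4; needs |A ∩ B| ≤ 4 — true.
(c) winter: |A| = 5, |A ∩ B| = 4; needs |A ∩ B| = 4 — true.
(d) summer: |A| = 6, |A ∩ B| = 4; needs A ∩ B ≠ ∅ (|A ∩ B| ≥ 1) — true.

4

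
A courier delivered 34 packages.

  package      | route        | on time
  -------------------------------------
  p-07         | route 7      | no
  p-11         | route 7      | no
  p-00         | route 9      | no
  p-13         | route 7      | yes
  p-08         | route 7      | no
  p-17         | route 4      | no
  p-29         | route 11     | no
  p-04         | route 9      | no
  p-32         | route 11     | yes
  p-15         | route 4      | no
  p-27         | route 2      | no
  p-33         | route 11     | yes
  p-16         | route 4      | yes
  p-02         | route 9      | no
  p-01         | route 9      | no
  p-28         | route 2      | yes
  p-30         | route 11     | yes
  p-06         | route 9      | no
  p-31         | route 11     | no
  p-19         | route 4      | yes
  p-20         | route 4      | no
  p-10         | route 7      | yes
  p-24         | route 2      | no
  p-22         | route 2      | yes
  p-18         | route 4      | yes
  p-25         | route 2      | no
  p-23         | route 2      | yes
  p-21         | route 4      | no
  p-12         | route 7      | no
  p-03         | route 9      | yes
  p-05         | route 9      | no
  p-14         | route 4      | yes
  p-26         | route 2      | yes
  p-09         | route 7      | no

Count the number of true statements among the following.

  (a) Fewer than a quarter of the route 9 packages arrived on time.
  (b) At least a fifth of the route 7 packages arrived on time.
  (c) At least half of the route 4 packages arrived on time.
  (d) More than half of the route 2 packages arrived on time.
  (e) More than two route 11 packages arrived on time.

(a) route 9: |A| = 7, |A ∩ B| = 1; needs |A ∩ B| / |A| < 1/4 — true.
(b) route 7: |A| = 7, |A ∩ B| = 2; needs |A ∩ B| / |A| ≥ 1/5 — true.
(c) route 4: |A| = 8, |A ∩ B| = 4; needs |A ∩ B| ≥ |A ∖ B| — true.
(d) route 2: |A| = 7, |A ∩ B| = 4; needs |A ∩ B| > |A ∖ B| — true.
(e) route 11: |A| = 5, |A ∩ B| = 3; needs |A ∩ B| > 2 — true.

5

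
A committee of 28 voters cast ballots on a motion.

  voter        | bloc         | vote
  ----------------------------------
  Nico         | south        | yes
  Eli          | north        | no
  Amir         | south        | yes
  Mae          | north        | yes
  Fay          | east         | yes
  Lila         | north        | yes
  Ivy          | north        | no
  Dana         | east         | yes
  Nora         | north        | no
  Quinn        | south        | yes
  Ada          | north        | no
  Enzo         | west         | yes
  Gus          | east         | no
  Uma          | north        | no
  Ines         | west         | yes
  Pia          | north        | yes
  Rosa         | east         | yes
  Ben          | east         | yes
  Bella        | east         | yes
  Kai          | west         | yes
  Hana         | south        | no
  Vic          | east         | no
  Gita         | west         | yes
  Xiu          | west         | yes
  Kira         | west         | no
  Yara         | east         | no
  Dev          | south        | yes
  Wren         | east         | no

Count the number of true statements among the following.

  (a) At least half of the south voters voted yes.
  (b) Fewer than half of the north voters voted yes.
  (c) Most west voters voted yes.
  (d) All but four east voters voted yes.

4

(a) south: |A| = 5, |A ∩ B| = 4; needs |A ∩ B| ≥ |A ∖ B| — true.
(b) north: |A| = 8, |A ∩ B| = 3; needs |A ∩ B| < |A ∖ B| — true.
(c) west: |A| = 6, |A ∩ B| = 5; needs |A ∩ B| > |A ∖ B| — true.
(d) east: |A| = 9, |A ∩ B| = 5; needs |A ∖ B| = 4 — true.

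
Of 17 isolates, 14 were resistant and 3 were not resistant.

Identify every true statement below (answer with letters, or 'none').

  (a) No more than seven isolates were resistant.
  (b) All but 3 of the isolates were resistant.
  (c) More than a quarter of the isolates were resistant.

(b), (c)

|A| = 17, |A ∩ B| = 14, |A ∖ B| = 3.
(a) |A ∩ B| ≤ 7: fails.
(b) |A ∖ B| = 3: holds.
(c) |A ∩ B| / |A| > 1/4: holds.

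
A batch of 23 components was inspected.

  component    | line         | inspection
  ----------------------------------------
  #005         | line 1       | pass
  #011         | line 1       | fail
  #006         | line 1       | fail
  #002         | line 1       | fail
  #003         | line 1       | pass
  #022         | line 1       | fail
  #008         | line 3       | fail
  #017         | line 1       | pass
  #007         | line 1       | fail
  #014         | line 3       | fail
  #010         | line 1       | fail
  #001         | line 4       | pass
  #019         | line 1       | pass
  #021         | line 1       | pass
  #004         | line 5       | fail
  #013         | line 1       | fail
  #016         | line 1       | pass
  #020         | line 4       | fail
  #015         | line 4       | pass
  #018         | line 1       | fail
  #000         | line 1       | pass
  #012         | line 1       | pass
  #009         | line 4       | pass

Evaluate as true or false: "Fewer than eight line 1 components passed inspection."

The determiner here denotes the relation: |A ∩ B| < 8.
|A| = 16, |A ∩ B| = 8, |A ∖ B| = 8.
|A ∩ B| = 8, so the statement is false.

False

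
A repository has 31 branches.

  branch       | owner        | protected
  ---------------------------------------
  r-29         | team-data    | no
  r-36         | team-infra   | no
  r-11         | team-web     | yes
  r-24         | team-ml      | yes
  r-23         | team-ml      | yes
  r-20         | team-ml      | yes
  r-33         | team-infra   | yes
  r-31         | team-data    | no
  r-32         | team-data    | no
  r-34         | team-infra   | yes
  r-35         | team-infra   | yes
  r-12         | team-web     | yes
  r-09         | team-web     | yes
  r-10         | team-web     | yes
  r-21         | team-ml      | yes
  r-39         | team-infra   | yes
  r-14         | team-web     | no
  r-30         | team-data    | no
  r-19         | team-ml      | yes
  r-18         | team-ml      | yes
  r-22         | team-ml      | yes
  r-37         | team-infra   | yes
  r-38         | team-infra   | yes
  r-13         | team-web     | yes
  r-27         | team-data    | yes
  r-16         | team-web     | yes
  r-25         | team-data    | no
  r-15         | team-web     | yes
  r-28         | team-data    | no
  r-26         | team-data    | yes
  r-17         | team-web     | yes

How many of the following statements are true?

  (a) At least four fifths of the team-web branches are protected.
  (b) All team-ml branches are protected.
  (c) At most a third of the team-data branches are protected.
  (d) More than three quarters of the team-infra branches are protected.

(a) team-web: |A| = 9, |A ∩ B| = 8; needs |A ∩ B| / |A| ≥ 4/5 — true.
(b) team-ml: |A| = 7, |A ∩ B| = 7; needs A ⊆ B, i.e. every element of A is in B (|A ∖ B| = 0) — true.
(c) team-data: |A| = 8, |A ∩ B| = 2; needs |A ∩ B| / |A| ≤ 1/3 — true.
(d) team-infra: |A| = 7, |A ∩ B| = 6; needs |A ∩ B| / |A| > 3/4 — true.

4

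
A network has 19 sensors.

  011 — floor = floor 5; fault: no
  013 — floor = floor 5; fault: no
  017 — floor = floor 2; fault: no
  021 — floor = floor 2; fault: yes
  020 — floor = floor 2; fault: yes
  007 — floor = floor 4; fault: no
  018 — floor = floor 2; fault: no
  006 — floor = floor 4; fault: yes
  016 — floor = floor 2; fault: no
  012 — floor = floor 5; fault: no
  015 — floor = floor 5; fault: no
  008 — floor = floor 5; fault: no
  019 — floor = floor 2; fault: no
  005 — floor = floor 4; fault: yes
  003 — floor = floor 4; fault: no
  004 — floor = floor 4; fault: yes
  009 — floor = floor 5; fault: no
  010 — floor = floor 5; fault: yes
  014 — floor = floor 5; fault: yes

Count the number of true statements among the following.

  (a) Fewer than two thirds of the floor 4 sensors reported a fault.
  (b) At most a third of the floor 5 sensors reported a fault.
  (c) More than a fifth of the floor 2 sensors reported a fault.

3

(a) floor 4: |A| = 5, |A ∩ B| = 3; needs |A ∩ B| / |A| < 2/3 — true.
(b) floor 5: |A| = 8, |A ∩ B| = 2; needs |A ∩ B| / |A| ≤ 1/3 — true.
(c) floor 2: |A| = 6, |A ∩ B| = 2; needs |A ∩ B| / |A| > 1/5 — true.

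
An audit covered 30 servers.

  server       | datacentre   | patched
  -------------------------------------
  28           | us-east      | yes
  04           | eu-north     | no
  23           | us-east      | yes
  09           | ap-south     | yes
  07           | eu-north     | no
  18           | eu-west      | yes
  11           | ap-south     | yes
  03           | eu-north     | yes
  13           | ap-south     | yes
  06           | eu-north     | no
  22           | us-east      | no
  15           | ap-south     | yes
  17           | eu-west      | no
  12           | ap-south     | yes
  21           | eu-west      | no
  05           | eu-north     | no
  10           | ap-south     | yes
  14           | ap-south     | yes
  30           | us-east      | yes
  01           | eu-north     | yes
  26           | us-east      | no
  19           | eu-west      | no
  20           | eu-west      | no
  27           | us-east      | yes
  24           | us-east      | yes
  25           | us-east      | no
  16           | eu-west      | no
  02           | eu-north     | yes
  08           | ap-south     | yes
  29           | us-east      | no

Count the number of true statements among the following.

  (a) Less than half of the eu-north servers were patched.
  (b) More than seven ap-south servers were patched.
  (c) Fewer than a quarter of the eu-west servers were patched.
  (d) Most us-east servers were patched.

4

(a) eu-north: |A| = 7, |A ∩ B| = 3; needs |A ∩ B| < |A ∖ B| — true.
(b) ap-south: |A| = 8, |A ∩ B| = 8; needs |A ∩ B| > 7 — true.
(c) eu-west: |A| = 6, |A ∩ B| = 1; needs |A ∩ B| / |A| < 1/4 — true.
(d) us-east: |A| = 9, |A ∩ B| = 5; needs |A ∩ B| > |A ∖ B| — true.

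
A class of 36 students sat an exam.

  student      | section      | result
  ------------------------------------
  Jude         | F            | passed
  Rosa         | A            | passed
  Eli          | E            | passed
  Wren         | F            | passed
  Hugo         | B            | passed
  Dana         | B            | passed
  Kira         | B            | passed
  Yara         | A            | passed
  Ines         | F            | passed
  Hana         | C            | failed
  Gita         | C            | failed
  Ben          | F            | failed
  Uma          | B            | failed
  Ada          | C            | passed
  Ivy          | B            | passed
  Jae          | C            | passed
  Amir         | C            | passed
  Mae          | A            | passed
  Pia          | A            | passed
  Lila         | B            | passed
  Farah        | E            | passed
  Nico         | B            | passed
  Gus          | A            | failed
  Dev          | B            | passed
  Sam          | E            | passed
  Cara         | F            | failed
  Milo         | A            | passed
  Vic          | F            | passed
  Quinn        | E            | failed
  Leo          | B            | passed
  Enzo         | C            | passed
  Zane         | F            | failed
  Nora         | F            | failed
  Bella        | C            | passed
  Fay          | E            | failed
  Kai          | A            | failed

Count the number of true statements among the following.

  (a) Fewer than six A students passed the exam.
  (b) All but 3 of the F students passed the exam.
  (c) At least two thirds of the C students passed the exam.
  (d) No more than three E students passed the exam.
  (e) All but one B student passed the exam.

4

(a) A: |A| = 7, |A ∩ B| = 5; needs |A ∩ B| < 6 — true.
(b) F: |A| = 8, |A ∩ B| = 4; needs |A ∖ B| = 3 — false.
(c) C: |A| = 7, |A ∩ B| = 5; needs |A ∩ B| / |A| ≥ 2/3 — true.
(d) E: |A| = 5, |A ∩ B| = 3; needs |A ∩ B| ≤ 3 — true.
(e) B: |A| = 9, |A ∩ B| = 8; needs |A ∖ B| = 1 — true.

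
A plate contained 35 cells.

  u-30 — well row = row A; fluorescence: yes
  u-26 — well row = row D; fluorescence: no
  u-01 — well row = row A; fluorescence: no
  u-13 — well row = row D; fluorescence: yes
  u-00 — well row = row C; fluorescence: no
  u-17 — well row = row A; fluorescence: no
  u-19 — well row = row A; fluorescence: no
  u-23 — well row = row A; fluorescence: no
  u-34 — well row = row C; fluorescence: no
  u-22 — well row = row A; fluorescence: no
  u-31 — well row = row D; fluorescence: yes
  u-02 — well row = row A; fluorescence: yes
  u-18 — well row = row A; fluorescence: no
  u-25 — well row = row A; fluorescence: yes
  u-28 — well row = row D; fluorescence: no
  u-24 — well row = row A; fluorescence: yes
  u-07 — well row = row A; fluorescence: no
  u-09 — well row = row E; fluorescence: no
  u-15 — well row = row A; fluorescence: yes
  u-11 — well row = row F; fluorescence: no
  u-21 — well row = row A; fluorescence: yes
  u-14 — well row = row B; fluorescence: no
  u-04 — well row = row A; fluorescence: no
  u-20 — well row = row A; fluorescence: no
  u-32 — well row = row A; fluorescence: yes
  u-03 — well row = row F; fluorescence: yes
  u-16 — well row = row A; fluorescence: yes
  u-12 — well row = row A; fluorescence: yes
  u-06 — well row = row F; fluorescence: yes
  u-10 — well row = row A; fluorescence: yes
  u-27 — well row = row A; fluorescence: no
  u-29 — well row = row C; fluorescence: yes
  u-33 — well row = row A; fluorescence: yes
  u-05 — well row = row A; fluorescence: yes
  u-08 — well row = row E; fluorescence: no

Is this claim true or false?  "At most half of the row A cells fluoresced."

Truth condition: |A ∩ B| ≤ |A ∖ B|.
|A| = 22, |A ∩ B| = 12, |A ∖ B| = 10.
12 > 10, so the statement is false.

False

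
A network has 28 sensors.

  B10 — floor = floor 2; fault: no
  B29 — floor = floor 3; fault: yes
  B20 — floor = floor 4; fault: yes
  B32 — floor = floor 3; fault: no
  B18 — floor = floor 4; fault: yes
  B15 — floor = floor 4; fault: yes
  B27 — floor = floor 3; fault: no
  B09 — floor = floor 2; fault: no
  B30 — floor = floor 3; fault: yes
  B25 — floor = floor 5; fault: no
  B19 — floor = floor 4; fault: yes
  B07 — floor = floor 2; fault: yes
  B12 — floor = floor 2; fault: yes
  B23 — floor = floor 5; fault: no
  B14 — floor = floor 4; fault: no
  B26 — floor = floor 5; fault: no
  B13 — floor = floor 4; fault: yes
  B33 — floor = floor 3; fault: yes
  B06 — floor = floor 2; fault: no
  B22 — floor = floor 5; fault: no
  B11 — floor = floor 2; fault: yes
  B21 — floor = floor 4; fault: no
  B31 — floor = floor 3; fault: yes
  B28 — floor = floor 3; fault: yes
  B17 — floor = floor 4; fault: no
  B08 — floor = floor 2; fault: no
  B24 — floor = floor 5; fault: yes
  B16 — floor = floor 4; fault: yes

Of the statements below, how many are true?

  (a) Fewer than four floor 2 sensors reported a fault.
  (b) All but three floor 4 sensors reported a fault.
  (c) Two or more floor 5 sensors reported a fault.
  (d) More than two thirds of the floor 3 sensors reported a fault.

(a) floor 2: |A| = 7, |A ∩ B| = 3; needs |A ∩ B| < 4 — true.
(b) floor 4: |A| = 9, |A ∩ B| = 6; needs |A ∖ B| = 3 — true.
(c) floor 5: |A| = 5, |A ∩ B| = 1; needs |A ∩ B| ≥ 2 — false.
(d) floor 3: |A| = 7, |A ∩ B| = 5; needs |A ∩ B| / |A| > 2/3 — true.

3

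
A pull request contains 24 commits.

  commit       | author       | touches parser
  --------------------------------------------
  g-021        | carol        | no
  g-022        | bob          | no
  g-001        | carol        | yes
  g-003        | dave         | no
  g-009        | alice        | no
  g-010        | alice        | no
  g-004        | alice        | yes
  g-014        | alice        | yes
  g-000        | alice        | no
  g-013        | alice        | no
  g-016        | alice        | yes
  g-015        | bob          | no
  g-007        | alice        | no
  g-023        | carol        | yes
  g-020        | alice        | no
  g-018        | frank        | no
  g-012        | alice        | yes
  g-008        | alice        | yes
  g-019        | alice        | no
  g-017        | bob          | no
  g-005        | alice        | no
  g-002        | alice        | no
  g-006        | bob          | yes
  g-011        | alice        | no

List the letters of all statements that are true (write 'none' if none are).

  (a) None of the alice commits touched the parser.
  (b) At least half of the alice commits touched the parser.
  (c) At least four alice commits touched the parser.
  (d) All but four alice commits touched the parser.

(c)

|A| = 15, |A ∩ B| = 5, |A ∖ B| = 10.
(a) A ∩ B = ∅ (|A ∩ B| = 0): fails.
(b) |A ∩ B| ≥ |A ∖ B|: fails.
(c) |A ∩ B| ≥ 4: holds.
(d) |A ∖ B| = 4: fails.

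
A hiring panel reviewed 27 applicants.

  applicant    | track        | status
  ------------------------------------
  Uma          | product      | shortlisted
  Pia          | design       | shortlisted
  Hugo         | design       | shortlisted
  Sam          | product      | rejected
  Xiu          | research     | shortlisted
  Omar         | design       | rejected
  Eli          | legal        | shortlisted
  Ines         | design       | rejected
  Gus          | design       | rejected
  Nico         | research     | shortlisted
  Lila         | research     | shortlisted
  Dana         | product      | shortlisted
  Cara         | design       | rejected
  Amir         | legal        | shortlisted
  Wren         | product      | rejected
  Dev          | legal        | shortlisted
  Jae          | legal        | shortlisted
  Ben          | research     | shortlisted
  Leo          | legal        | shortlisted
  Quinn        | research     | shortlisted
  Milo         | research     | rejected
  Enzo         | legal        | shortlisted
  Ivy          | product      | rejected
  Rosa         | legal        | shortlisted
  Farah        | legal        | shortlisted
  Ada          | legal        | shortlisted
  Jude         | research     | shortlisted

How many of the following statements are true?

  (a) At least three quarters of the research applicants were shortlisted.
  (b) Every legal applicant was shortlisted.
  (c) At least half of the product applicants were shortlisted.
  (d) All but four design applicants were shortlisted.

3

(a) research: |A| = 7, |A ∩ B| = 6; needs |A ∩ B| / |A| ≥ 3/4 — true.
(b) legal: |A| = 9, |A ∩ B| = 9; needs A ⊆ B, i.e. every element of A is in B (|A ∖ B| = 0) — true.
(c) product: |A| = 5, |A ∩ B| = 2; needs |A ∩ B| ≥ |A ∖ B| — false.
(d) design: |A| = 6, |A ∩ B| = 2; needs |A ∖ B| = 4 — true.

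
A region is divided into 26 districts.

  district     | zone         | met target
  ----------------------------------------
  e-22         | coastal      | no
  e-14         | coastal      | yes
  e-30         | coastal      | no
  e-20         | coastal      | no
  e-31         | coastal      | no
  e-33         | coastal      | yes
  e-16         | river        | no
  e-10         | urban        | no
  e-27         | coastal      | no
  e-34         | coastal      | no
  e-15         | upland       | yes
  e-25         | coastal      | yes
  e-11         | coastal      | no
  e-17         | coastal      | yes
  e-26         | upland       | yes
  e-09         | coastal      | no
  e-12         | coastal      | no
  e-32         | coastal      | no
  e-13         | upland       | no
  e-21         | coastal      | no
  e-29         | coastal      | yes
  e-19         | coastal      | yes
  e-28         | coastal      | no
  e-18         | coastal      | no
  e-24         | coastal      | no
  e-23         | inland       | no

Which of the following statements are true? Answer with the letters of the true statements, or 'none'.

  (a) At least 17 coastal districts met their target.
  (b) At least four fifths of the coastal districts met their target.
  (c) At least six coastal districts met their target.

(c)

|A| = 20, |A ∩ B| = 6, |A ∖ B| = 14.
(a) |A ∩ B| ≥ 17: fails.
(b) |A ∩ B| / |A| ≥ 4/5: fails.
(c) |A ∩ B| ≥ 6: holds.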